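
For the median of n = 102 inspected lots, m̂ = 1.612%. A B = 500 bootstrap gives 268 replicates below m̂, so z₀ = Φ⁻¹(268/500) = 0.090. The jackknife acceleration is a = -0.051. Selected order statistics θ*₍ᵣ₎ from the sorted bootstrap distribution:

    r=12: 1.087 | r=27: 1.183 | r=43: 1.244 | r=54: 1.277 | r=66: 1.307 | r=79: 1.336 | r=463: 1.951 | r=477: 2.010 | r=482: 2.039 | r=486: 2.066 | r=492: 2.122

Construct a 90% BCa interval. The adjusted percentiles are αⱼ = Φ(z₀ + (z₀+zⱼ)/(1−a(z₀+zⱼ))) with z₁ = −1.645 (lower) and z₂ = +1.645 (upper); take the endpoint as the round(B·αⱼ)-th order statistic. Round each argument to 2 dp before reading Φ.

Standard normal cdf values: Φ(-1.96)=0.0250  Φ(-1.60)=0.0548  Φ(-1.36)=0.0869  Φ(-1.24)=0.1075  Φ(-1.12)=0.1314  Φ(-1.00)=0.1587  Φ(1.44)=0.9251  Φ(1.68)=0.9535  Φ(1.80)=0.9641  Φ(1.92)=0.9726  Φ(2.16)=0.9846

(1.183, 2.010)

Lower: z₀ + z₁ = 0.090 + (-1.645) = -1.555; 1 − a(z₀+z₁) = 1 − (-0.051)(-1.555) = 0.9207; argument = 0.090 + (-1.555)/0.9207 = -1.5989 → -1.60.
α₁ = Φ(-1.60) = 0.0548; rank = round(500 × 0.0548) = 27; θ*₍27₎ = 1.183.
Upper: z₀ + z₂ = 1.735; 1 − a(z₀+z₂) = 1.0885; argument = 1.6840 → 1.68; α₂ = 0.9535; rank = 477; θ*₍477₎ = 2.010.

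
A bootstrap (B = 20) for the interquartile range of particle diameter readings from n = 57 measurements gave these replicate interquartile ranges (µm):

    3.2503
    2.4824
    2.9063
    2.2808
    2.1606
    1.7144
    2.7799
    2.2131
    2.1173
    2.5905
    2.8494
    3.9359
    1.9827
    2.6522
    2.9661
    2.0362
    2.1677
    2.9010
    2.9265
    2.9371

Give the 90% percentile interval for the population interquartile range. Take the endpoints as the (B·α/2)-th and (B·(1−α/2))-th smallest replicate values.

Sorted replicates: 1.7144, 1.9827, 2.0362, 2.1173, 2.1606, 2.1677, 2.2131, 2.2808, 2.4824, 2.5905, 2.6522, 2.7799, 2.8494, 2.9010, 2.9063, 2.9265, 2.9371, 2.9661, 3.2503, 3.9359
α = 0.10; lower rank = 20 × 0.050 = 1; upper rank = 20 × 0.950 = 19.
The 1st smallest replicate is 1.7144; the 19th is 3.2503.

(1.7144, 3.2503)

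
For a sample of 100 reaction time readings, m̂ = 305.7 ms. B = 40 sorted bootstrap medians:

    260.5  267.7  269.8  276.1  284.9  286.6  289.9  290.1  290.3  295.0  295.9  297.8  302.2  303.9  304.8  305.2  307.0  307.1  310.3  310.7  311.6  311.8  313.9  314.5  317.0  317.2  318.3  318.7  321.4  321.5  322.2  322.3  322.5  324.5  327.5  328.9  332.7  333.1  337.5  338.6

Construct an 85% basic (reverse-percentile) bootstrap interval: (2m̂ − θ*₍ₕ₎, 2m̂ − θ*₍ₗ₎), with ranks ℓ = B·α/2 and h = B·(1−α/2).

(278.7, 341.6)

Percentile endpoints at ranks 3 and 37: θ*₍3₎ = 269.8, θ*₍37₎ = 332.7.
Basic interval reflects these around m̂:
  lower = 2 × 305.7 − 332.7 = 278.7
  upper = 2 × 305.7 − 269.8 = 341.6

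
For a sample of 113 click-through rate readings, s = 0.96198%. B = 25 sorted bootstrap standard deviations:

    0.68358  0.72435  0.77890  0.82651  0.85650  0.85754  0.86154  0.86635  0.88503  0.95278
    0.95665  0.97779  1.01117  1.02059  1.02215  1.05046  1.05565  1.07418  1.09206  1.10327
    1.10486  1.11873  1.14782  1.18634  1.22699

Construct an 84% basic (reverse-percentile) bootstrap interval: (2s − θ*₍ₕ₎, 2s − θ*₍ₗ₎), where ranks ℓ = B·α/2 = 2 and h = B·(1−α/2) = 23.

(0.77614, 1.19961)

Percentile endpoints at ranks 2 and 23: θ*₍2₎ = 0.72435, θ*₍23₎ = 1.14782.
Basic interval reflects these around s:
  lower = 2 × 0.96198 − 1.14782 = 0.77614
  upper = 2 × 0.96198 − 0.72435 = 1.19961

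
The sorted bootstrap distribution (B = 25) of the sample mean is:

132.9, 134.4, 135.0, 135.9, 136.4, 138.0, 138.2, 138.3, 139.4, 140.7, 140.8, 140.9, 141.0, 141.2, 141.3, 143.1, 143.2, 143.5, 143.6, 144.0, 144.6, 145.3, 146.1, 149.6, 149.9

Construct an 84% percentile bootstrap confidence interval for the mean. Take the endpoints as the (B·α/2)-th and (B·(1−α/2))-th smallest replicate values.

α = 0.16; lower rank = 25 × 0.080 = 2; upper rank = 25 × 0.920 = 23.
The 2nd smallest replicate is 134.4; the 23rd is 146.1.

(134.4, 146.1)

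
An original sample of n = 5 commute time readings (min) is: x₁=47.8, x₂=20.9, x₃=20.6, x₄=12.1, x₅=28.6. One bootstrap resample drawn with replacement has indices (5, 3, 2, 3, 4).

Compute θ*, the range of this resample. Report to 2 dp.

θ* = 16.50

Resample values: 28.6, 20.6, 20.9, 20.6, 12.1.
Range = 28.6 − 12.1 = 16.50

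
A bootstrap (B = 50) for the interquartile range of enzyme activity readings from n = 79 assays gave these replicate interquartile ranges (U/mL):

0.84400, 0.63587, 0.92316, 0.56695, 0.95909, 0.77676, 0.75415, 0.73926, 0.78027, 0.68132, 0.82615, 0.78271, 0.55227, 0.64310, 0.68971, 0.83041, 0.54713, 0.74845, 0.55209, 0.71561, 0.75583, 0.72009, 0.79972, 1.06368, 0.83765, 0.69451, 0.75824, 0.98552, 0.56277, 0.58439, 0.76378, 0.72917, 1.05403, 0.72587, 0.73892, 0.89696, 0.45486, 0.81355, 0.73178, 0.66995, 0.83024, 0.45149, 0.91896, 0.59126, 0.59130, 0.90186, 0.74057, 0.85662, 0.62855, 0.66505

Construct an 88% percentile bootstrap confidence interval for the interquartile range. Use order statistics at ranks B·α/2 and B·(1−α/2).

(0.54713, 0.95909)

Sorted replicates: 0.45149, 0.45486, 0.54713, 0.55209, 0.55227, 0.56277, 0.56695, 0.58439, 0.59126, 0.59130, 0.62855, 0.63587, 0.64310, 0.66505, 0.66995, 0.68132, 0.68971, 0.69451, 0.71561, 0.72009, 0.72587, 0.72917, 0.73178, 0.73892, 0.73926, 0.74057, 0.74845, 0.75415, 0.75583, 0.75824, 0.76378, 0.77676, 0.78027, 0.78271, 0.79972, 0.81355, 0.82615, 0.83024, 0.83041, 0.83765, 0.84400, 0.85662, 0.89696, 0.90186, 0.91896, 0.92316, 0.95909, 0.98552, 1.05403, 1.06368
α = 0.12; lower rank = 50 × 0.060 = 3; upper rank = 50 × 0.940 = 47.
The 3rd smallest replicate is 0.54713; the 47th is 0.95909.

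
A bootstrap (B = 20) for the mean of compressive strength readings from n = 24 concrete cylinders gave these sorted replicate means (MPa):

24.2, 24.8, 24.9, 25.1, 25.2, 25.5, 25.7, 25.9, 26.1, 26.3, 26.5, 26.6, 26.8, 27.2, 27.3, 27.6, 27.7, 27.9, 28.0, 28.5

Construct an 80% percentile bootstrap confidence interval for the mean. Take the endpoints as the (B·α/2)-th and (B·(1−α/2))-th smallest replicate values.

α = 0.20; lower rank = 20 × 0.100 = 2; upper rank = 20 × 0.900 = 18.
The 2nd smallest replicate is 24.8; the 18th is 27.9.

(24.8, 27.9)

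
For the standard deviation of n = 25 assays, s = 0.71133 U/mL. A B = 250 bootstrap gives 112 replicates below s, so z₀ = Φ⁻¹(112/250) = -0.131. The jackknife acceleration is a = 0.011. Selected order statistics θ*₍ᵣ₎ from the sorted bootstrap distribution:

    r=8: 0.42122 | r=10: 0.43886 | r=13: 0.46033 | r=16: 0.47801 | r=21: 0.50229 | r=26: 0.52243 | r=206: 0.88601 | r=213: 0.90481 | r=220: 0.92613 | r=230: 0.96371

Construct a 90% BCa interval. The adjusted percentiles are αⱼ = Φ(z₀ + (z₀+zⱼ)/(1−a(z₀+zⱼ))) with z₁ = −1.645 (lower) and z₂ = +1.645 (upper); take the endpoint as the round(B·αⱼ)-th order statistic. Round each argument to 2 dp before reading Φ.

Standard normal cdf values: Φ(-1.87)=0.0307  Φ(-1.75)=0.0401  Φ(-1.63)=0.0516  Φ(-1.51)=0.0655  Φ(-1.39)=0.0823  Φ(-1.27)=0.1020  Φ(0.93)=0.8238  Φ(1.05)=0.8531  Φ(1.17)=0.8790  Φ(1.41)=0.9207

Lower: z₀ + z₁ = -0.131 + (-1.645) = -1.776; 1 − a(z₀+z₁) = 1 − (0.011)(-1.776) = 1.0195; argument = -0.131 + (-1.776)/1.0195 = -1.8730 → -1.87.
α₁ = Φ(-1.87) = 0.0307; rank = round(250 × 0.0307) = 8; θ*₍8₎ = 0.42122.
Upper: z₀ + z₂ = 1.514; 1 − a(z₀+z₂) = 0.9833; argument = 1.4086 → 1.41; α₂ = 0.9207; rank = 230; θ*₍230₎ = 0.96371.

(0.42122, 0.96371)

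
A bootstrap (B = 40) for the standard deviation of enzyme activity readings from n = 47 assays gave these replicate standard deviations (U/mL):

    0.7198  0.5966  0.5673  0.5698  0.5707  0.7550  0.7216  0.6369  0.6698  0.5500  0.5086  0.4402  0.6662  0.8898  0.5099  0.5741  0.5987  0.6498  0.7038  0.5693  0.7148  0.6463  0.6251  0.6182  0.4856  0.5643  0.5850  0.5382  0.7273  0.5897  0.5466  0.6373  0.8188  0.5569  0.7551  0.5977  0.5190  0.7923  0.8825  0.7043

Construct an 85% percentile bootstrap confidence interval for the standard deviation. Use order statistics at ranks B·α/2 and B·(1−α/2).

Sorted replicates: 0.4402, 0.4856, 0.5086, 0.5099, 0.5190, 0.5382, 0.5466, 0.5500, 0.5569, 0.5643, 0.5673, 0.5693, 0.5698, 0.5707, 0.5741, 0.5850, 0.5897, 0.5966, 0.5977, 0.5987, 0.6182, 0.6251, 0.6369, 0.6373, 0.6463, 0.6498, 0.6662, 0.6698, 0.7038, 0.7043, 0.7148, 0.7198, 0.7216, 0.7273, 0.7550, 0.7551, 0.7923, 0.8188, 0.8825, 0.8898
α = 0.15; lower rank = 40 × 0.075 = 3; upper rank = 40 × 0.925 = 37.
The 3rd smallest replicate is 0.5086; the 37th is 0.7923.

(0.5086, 0.7923)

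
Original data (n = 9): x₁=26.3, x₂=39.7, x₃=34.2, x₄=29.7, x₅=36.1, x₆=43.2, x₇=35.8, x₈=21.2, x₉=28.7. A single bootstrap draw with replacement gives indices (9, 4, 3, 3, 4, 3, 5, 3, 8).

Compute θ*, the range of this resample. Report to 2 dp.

Resample values: 28.7, 29.7, 34.2, 34.2, 29.7, 34.2, 36.1, 34.2, 21.2.
Range = 36.1 − 21.2 = 14.90

θ* = 14.90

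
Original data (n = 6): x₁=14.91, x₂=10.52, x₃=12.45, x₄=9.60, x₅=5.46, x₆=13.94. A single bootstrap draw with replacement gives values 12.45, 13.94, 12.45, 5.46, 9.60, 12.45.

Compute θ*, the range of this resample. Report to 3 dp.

θ* = 8.480

Range = 13.94 − 5.46 = 8.480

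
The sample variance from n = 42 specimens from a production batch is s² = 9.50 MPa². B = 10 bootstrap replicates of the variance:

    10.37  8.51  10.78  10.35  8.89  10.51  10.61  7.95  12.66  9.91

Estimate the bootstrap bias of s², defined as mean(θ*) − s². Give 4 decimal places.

mean(θ*) = (10.37 + 8.51 + 10.78 + 10.35 + 8.89 + 10.51 + 10.61 + 7.95 + 12.66 + 9.91) / 10 = 10.05400
bias = 10.05400 − 9.50

bias = +0.5540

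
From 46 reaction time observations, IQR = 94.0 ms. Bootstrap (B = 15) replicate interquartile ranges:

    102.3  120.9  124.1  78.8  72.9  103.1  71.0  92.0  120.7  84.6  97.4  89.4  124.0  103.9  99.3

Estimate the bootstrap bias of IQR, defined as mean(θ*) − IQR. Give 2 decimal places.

mean(θ*) = (102.3 + 120.9 + 124.1 + 78.8 + 72.9 + 103.1 + 71.0 + 92.0 + 120.7 + 84.6 + 97.4 + 89.4 + 124.0 + 103.9 + 99.3) / 15 = 98.960
bias = 98.960 − 94.0

bias = +4.96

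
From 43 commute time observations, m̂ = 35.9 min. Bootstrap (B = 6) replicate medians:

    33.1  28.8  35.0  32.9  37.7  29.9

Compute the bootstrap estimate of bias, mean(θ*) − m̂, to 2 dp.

mean(θ*) = (33.1 + 28.8 + 35.0 + 32.9 + 37.7 + 29.9) / 6 = 32.900
bias = 32.900 − 35.9

bias = −3.00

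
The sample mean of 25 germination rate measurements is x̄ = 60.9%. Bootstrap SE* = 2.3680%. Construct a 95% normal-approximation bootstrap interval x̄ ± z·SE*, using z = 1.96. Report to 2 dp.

Margin = 1.96 × 2.3680 = 4.641
Interval: 60.9 ± 4.641

(56.26, 65.54)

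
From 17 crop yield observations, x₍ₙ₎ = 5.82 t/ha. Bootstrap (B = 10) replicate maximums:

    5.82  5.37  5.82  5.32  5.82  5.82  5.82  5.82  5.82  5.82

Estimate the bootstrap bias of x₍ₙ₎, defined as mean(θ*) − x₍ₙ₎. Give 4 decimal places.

bias = −0.0950

mean(θ*) = (5.82 + 5.37 + 5.82 + 5.32 + 5.82 + 5.82 + 5.82 + 5.82 + 5.82 + 5.82) / 10 = 5.72500
bias = 5.72500 − 5.82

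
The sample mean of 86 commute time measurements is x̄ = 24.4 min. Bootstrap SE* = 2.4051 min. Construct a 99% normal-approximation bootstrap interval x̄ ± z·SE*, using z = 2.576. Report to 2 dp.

(18.20, 30.60)

Margin = 2.576 × 2.4051 = 6.196
Interval: 24.4 ± 6.196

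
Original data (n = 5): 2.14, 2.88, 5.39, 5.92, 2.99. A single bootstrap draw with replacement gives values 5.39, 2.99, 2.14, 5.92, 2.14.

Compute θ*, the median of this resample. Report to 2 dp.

θ* = 2.99

Sorted: 2.14, 2.14, 2.99, 5.39, 5.92
Median = middle value = 2.99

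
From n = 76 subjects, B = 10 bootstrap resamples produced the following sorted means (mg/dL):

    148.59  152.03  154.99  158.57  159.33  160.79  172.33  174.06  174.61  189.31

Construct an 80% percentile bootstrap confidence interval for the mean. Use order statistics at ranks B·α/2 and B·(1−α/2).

(148.59, 174.61)

α = 0.20; lower rank = 10 × 0.100 = 1; upper rank = 10 × 0.900 = 9.
The 1st smallest replicate is 148.59; the 9th is 174.61.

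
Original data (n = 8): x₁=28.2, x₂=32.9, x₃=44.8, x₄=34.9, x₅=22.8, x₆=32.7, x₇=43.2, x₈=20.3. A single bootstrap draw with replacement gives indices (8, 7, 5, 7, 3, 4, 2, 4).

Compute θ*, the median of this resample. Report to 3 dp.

Resample values: 20.3, 43.2, 22.8, 43.2, 44.8, 34.9, 32.9, 34.9.
Sorted: 20.3, 22.8, 32.9, 34.9, 34.9, 43.2, 43.2, 44.8
Median = average of the two middle values = 34.900

θ* = 34.900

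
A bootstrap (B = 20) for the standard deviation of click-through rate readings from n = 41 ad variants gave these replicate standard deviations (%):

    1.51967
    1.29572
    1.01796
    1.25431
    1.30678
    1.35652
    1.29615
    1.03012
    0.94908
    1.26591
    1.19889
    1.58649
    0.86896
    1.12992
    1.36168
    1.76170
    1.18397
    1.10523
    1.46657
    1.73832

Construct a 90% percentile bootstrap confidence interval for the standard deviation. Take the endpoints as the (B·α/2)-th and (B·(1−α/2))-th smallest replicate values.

(0.86896, 1.73832)

Sorted replicates: 0.86896, 0.94908, 1.01796, 1.03012, 1.10523, 1.12992, 1.18397, 1.19889, 1.25431, 1.26591, 1.29572, 1.29615, 1.30678, 1.35652, 1.36168, 1.46657, 1.51967, 1.58649, 1.73832, 1.76170
α = 0.10; lower rank = 20 × 0.050 = 1; upper rank = 20 × 0.950 = 19.
The 1st smallest replicate is 0.86896; the 19th is 1.73832.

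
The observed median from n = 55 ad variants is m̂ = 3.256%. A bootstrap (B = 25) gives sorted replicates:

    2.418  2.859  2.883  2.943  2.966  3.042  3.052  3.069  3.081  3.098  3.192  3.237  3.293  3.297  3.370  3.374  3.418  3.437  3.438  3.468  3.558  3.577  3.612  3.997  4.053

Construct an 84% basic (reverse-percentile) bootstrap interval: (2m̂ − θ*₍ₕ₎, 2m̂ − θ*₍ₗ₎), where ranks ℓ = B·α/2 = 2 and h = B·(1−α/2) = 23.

(2.900, 3.653)

Percentile endpoints at ranks 2 and 23: θ*₍2₎ = 2.859, θ*₍23₎ = 3.612.
Basic interval reflects these around m̂:
  lower = 2 × 3.256 − 3.612 = 2.900
  upper = 2 × 3.256 − 2.859 = 3.653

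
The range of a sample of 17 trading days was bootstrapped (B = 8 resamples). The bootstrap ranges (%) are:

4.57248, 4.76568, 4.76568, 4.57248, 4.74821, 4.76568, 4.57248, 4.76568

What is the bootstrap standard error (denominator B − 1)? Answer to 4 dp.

Bootstrap SE is the standard deviation of the 8 replicate ranges.
Mean of replicates: (4.57248 + 4.76568 + 4.76568 + 4.57248 + 4.74821 + 4.76568 + 4.57248 + 4.76568) / 8 = 37.528370 / 8 = 4.691046
Sum of squared deviations: (−0.118566)² + (+0.074634)² + (+0.074634)² + (−0.118566)² + (+0.057164)² + (+0.074634)² + (−0.118566)² + (+0.074634)² = 0.067722
Variance = 0.067722 / 7 = 0.009675
SE* = √0.009675

SE* = 0.0984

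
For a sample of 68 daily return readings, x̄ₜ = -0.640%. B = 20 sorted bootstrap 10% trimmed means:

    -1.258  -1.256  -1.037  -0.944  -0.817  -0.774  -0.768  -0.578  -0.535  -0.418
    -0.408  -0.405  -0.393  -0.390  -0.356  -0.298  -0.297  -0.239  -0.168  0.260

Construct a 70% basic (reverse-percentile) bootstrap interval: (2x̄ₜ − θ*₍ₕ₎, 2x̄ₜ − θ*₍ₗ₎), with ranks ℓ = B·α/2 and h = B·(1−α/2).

(-0.983, -0.243)

Percentile endpoints at ranks 3 and 17: θ*₍3₎ = -1.037, θ*₍17₎ = -0.297.
Basic interval reflects these around x̄ₜ:
  lower = 2 × -0.640 − -0.297 = -0.983
  upper = 2 × -0.640 − -1.037 = -0.243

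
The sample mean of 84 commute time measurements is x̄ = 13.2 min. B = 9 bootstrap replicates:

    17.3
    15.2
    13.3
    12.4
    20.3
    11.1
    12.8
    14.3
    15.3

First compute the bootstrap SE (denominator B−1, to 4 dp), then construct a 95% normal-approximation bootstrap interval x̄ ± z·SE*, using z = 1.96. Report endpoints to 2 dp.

Mean of replicates = 14.6667; sum of squared deviations = 62.7000; SE* = √(62.7000/8) = 2.7996
Margin = 1.96 × 2.7996 = 5.487
Interval: 13.2 ± 5.487

(7.71, 18.69)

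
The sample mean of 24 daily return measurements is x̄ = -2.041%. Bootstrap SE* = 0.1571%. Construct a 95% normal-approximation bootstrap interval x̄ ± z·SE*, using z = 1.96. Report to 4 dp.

Margin = 1.96 × 0.1571 = 0.30792
Interval: -2.041 ± 0.30792

(-2.3489, -1.7331)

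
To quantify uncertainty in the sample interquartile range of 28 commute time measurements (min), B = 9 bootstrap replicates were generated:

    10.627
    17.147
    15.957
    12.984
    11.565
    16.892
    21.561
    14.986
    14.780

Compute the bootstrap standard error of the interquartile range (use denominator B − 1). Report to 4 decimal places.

Bootstrap SE is the standard deviation of the 9 replicate interquartile ranges.
Mean of replicates: (10.627 + 17.147 + 15.957 + 12.984 + 11.565 + 16.892 + 21.561 + 14.986 + 14.780) / 9 = 136.49900 / 9 = 15.16656
Sum of squared deviations: (−4.53956)² + (+1.98044)² + (+0.79044)² + (−2.18256)² + (−3.60156)² + (+1.72544)² + (+6.39444)² + (−0.18056)² + (−0.38656)² = 86.93738
Variance = 86.93738 / 8 = 10.86717
SE* = √10.86717

SE* = 3.2965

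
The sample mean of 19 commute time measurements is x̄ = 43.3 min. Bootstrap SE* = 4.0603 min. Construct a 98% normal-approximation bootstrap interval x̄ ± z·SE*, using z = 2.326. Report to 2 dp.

(33.86, 52.74)

Margin = 2.326 × 4.0603 = 9.444
Interval: 43.3 ± 9.444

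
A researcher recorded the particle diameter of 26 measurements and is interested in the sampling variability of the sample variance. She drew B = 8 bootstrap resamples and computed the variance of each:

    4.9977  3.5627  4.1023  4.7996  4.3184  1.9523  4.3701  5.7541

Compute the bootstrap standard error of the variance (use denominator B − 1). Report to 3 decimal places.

SE* = 1.128

Bootstrap SE is the standard deviation of the 8 replicate variances.
Mean of replicates: (4.9977 + 3.5627 + 4.1023 + 4.7996 + 4.3184 + 1.9523 + 4.3701 + 5.7541) / 8 = 33.85720 / 8 = 4.23215
Sum of squared deviations: (+0.76555)² + (−0.66945)² + (−0.12985)² + (+0.56745)² + (+0.08625)² + (−2.27985)² + (+0.13795)² + (+1.52195)² = 8.91361
Variance = 8.91361 / 7 = 1.27337
SE* = √1.27337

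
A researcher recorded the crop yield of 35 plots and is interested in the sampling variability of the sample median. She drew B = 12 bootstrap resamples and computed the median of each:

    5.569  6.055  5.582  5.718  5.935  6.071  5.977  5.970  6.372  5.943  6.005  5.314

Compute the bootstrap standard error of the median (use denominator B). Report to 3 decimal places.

SE* = 0.271

Bootstrap SE is the standard deviation of the 12 replicate medians.
Mean of replicates: (5.569 + 6.055 + 5.582 + 5.718 + 5.935 + 6.071 + 5.977 + 5.970 + 6.372 + 5.943 + 6.005 + 5.314) / 12 = 70.5110 / 12 = 5.8759
Sum of squared deviations: (−0.3069)² + (+0.1791)² + (−0.2939)² + (−0.1579)² + (+0.0591)² + (+0.1951)² + (+0.1011)² + (+0.0941)² + (+0.4961)² + (+0.0671)² + (+0.1291)² + (−0.5619)² = 0.8812
Variance = 0.8812 / 12 = 0.0734
SE* = √0.0734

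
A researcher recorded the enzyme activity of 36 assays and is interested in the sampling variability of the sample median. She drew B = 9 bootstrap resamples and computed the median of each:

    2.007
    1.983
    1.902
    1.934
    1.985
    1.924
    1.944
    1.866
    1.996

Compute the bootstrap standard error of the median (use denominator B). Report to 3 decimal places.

SE* = 0.045

Bootstrap SE is the standard deviation of the 9 replicate medians.
Mean of replicates: (2.007 + 1.983 + 1.902 + 1.934 + 1.985 + 1.924 + 1.944 + 1.866 + 1.996) / 9 = 17.5410 / 9 = 1.9490
Sum of squared deviations: (+0.0580)² + (+0.0340)² + (−0.0470)² + (−0.0150)² + (+0.0360)² + (−0.0250)² + (−0.0050)² + (−0.0830)² + (+0.0470)² = 0.0180
Variance = 0.0180 / 9 = 0.0020
SE* = √0.0020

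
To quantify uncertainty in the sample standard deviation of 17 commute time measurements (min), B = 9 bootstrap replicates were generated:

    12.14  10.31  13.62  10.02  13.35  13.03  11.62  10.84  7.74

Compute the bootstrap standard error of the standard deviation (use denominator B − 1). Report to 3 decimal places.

SE* = 1.897

Bootstrap SE is the standard deviation of the 9 replicate standard deviations.
Mean of replicates: (12.14 + 10.31 + 13.62 + 10.02 + 13.35 + 13.03 + 11.62 + 10.84 + 7.74) / 9 = 102.6700 / 9 = 11.4078
Sum of squared deviations: (+0.7322)² + (−1.0978)² + (+2.2122)² + (−1.3878)² + (+1.9422)² + (+1.6222)² + (+0.2122)² + (−0.5678)² + (−3.6678)² = 28.7850
Variance = 28.7850 / 8 = 3.5981
SE* = √3.5981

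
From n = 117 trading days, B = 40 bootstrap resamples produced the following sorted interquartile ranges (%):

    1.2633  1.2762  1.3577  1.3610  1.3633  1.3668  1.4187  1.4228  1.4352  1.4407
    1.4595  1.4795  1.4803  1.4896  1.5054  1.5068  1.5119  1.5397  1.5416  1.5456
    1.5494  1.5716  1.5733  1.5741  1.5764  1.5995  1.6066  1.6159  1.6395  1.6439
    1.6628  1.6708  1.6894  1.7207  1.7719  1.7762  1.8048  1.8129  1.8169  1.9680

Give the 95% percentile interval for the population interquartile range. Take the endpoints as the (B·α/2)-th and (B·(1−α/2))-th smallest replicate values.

α = 0.05; lower rank = 40 × 0.025 = 1; upper rank = 40 × 0.975 = 39.
The 1st smallest replicate is 1.2633; the 39th is 1.8169.

(1.2633, 1.8169)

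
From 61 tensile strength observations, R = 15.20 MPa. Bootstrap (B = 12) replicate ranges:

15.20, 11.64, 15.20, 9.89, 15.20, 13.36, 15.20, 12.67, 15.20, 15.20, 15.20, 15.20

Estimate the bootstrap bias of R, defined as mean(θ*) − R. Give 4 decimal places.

bias = −1.1033

mean(θ*) = (15.20 + 11.64 + 15.20 + 9.89 + 15.20 + 13.36 + 15.20 + 12.67 + 15.20 + 15.20 + 15.20 + 15.20) / 12 = 14.09667
bias = 14.09667 − 15.20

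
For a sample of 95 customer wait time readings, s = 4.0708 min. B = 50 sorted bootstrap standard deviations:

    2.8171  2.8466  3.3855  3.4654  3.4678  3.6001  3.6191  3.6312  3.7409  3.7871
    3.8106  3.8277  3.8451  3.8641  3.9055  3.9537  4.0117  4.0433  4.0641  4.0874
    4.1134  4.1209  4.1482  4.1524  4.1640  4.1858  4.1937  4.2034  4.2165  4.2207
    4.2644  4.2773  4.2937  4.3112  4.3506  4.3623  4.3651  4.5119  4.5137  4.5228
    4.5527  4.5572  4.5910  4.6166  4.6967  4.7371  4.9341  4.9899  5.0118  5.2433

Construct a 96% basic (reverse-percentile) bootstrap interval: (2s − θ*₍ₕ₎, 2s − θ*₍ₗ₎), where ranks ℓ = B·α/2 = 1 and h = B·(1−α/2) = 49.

(3.1298, 5.3245)

Percentile endpoints at ranks 1 and 49: θ*₍1₎ = 2.8171, θ*₍49₎ = 5.0118.
Basic interval reflects these around s:
  lower = 2 × 4.0708 − 5.0118 = 3.1298
  upper = 2 × 4.0708 − 2.8171 = 5.3245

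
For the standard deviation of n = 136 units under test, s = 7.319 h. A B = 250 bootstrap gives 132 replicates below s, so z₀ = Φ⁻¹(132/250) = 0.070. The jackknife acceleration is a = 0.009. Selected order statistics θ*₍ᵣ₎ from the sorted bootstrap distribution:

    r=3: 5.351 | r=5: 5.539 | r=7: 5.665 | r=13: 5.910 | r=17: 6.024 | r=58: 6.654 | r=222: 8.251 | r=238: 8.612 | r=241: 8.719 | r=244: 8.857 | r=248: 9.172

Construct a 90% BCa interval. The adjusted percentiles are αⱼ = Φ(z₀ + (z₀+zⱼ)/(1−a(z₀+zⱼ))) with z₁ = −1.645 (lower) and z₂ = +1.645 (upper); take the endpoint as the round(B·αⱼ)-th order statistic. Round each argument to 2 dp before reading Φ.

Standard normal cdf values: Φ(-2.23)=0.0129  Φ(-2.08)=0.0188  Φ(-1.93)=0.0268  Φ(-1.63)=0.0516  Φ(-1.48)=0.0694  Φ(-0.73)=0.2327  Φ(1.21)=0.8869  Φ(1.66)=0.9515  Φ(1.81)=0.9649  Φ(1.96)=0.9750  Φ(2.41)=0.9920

(6.024, 8.719)

Lower: z₀ + z₁ = 0.070 + (-1.645) = -1.575; 1 − a(z₀+z₁) = 1 − (0.009)(-1.575) = 1.0142; argument = 0.070 + (-1.575)/1.0142 = -1.4830 → -1.48.
α₁ = Φ(-1.48) = 0.0694; rank = round(250 × 0.0694) = 17; θ*₍17₎ = 6.024.
Upper: z₀ + z₂ = 1.715; 1 − a(z₀+z₂) = 0.9846; argument = 1.8119 → 1.81; α₂ = 0.9649; rank = 241; θ*₍241₎ = 8.719.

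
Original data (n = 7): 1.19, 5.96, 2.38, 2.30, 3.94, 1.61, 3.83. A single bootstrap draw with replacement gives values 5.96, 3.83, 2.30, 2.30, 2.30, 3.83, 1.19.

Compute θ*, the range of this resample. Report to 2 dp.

Range = 5.96 − 1.19 = 4.77

θ* = 4.77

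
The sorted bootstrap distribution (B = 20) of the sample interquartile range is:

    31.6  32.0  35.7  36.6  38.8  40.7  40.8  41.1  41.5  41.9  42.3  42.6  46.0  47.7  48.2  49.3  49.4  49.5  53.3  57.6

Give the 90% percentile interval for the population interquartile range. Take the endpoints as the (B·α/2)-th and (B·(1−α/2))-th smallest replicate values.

(31.6, 53.3)

α = 0.10; lower rank = 20 × 0.050 = 1; upper rank = 20 × 0.950 = 19.
The 1st smallest replicate is 31.6; the 19th is 53.3.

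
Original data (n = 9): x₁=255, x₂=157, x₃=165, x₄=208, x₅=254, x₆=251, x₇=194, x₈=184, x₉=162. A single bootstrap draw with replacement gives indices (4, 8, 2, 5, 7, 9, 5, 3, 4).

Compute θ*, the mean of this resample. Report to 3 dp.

Resample values: 208, 184, 157, 254, 194, 162, 254, 165, 208.
Mean = (208 + 184 + 157 + 254 + 194 + 162 + 254 + 165 + 208) / 9 = 1786.0 / 9 = 198.444

θ* = 198.444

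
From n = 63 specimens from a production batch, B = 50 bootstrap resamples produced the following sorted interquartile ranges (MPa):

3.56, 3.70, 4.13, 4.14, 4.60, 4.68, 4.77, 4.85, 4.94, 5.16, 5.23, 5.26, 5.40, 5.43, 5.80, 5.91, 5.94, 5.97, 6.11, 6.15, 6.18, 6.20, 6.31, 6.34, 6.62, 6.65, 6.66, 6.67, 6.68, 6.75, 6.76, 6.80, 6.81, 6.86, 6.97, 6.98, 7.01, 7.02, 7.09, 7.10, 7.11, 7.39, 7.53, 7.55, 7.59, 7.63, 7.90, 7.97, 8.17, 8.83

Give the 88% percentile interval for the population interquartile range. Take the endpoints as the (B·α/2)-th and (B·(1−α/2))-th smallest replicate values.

(4.13, 7.90)

α = 0.12; lower rank = 50 × 0.060 = 3; upper rank = 50 × 0.940 = 47.
The 3rd smallest replicate is 4.13; the 47th is 7.90.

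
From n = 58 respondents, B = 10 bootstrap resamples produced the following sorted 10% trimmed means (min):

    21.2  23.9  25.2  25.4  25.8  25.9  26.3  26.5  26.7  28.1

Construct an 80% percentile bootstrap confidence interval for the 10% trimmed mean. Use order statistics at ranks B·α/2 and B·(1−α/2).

(21.2, 26.7)

α = 0.20; lower rank = 10 × 0.100 = 1; upper rank = 10 × 0.900 = 9.
The 1st smallest replicate is 21.2; the 9th is 26.7.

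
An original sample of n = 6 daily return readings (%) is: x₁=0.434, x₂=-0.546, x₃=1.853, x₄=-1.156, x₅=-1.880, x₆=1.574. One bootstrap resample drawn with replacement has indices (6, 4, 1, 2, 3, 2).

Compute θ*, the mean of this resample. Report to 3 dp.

Resample values: 1.574, -1.156, 0.434, -0.546, 1.853, -0.546.
Mean = (1.574 + (-1.156) + 0.434 + (-0.546) + 1.853 + (-0.546)) / 6 = 1.6130 / 6 = 0.269

θ* = 0.269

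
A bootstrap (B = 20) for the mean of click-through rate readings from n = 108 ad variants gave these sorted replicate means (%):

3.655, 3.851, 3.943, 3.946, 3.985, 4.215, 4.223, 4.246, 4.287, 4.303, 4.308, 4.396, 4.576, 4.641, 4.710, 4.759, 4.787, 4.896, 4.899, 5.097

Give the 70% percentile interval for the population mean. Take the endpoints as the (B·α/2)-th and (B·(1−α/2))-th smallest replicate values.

(3.943, 4.787)

α = 0.30; lower rank = 20 × 0.150 = 3; upper rank = 20 × 0.850 = 17.
The 3rd smallest replicate is 3.943; the 17th is 4.787.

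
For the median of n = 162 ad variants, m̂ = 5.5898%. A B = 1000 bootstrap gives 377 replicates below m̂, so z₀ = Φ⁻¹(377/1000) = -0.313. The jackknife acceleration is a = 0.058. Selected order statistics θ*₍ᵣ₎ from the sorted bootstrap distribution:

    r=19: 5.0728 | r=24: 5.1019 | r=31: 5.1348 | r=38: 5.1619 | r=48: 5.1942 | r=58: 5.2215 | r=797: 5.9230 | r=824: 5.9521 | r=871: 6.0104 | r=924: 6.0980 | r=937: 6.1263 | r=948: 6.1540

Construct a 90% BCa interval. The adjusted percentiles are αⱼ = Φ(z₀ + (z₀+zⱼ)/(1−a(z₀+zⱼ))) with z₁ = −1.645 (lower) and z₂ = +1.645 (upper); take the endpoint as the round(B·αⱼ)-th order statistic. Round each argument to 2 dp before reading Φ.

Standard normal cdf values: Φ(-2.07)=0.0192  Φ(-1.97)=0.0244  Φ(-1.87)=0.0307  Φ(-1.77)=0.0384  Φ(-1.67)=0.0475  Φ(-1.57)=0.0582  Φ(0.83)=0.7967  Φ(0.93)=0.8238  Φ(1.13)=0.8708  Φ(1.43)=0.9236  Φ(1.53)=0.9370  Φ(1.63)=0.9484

(5.0728, 6.0104)

Lower: z₀ + z₁ = -0.313 + (-1.645) = -1.958; 1 − a(z₀+z₁) = 1 − (0.058)(-1.958) = 1.1136; argument = -0.313 + (-1.958)/1.1136 = -2.0713 → -2.07.
α₁ = Φ(-2.07) = 0.0192; rank = round(1000 × 0.0192) = 19; θ*₍19₎ = 5.0728.
Upper: z₀ + z₂ = 1.332; 1 − a(z₀+z₂) = 0.9227; argument = 1.1305 → 1.13; α₂ = 0.8708; rank = 871; θ*₍871₎ = 6.0104.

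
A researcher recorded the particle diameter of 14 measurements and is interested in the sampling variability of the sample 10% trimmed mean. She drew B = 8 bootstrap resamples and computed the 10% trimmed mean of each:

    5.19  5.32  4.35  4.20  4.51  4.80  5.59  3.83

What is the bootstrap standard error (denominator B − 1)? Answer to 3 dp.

Bootstrap SE is the standard deviation of the 8 replicate 10% trimmed means.
Mean of replicates: (5.19 + 5.32 + 4.35 + 4.20 + 4.51 + 4.80 + 5.59 + 3.83) / 8 = 37.7900 / 8 = 4.7237
Sum of squared deviations: (+0.4663)² + (+0.5963)² + (−0.3738)² + (−0.5237)² + (−0.2138)² + (+0.0762)² + (+0.8662)² + (−0.8937)² = 2.5876
Variance = 2.5876 / 7 = 0.3697
SE* = √0.3697

SE* = 0.608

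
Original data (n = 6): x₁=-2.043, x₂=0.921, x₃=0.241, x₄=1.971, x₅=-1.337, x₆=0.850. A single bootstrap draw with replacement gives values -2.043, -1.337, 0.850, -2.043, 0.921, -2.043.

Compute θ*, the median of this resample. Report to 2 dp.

θ* = -1.69

Sorted: -2.043, -2.043, -2.043, -1.337, 0.850, 0.921
Median = average of the two middle values = -1.69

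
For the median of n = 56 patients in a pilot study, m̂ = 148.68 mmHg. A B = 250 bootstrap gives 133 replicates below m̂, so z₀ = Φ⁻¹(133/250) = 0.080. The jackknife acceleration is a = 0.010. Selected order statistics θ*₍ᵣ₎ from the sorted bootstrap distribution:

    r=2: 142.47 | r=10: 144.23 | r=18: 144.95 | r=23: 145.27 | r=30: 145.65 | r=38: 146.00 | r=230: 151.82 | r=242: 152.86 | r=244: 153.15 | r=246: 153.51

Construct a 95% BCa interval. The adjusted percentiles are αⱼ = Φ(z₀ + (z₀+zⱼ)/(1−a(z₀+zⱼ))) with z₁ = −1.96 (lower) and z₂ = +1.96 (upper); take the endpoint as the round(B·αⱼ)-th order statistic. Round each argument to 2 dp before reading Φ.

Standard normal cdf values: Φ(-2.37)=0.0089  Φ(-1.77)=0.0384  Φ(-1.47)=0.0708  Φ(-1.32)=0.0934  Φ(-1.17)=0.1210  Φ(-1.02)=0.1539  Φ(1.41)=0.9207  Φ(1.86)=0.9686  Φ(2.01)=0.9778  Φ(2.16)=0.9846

(144.23, 153.51)

Lower: z₀ + z₁ = 0.080 + (-1.960) = -1.880; 1 − a(z₀+z₁) = 1 − (0.010)(-1.880) = 1.0188; argument = 0.080 + (-1.880)/1.0188 = -1.7653 → -1.77.
α₁ = Φ(-1.77) = 0.0384; rank = round(250 × 0.0384) = 10; θ*₍10₎ = 144.23.
Upper: z₀ + z₂ = 2.040; 1 − a(z₀+z₂) = 0.9796; argument = 2.1625 → 2.16; α₂ = 0.9846; rank = 246; θ*₍246₎ = 153.51.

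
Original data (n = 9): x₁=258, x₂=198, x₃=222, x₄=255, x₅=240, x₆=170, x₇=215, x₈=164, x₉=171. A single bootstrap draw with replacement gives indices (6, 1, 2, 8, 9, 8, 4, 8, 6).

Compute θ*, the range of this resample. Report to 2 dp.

Resample values: 170, 258, 198, 164, 171, 164, 255, 164, 170.
Range = 258 − 164 = 94.00

θ* = 94.00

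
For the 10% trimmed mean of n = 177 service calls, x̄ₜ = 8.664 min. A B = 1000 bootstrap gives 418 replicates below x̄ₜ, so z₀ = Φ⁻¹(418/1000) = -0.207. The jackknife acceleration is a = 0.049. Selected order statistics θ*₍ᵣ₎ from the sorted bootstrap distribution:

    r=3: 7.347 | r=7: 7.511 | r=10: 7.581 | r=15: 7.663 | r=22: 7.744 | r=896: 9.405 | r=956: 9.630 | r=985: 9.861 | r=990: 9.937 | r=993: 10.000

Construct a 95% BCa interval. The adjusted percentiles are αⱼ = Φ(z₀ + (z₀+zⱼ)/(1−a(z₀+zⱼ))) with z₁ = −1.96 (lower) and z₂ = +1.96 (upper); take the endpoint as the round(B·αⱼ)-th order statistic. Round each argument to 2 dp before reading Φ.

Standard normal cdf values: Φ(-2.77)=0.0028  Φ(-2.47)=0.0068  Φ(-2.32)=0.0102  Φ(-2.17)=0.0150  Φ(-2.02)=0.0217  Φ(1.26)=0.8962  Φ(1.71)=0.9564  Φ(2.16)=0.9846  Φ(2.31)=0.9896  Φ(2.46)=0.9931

(7.663, 9.630)

Lower: z₀ + z₁ = -0.207 + (-1.960) = -2.167; 1 − a(z₀+z₁) = 1 − (0.049)(-2.167) = 1.1062; argument = -0.207 + (-2.167)/1.1062 = -2.1660 → -2.17.
α₁ = Φ(-2.17) = 0.0150; rank = round(1000 × 0.0150) = 15; θ*₍15₎ = 7.663.
Upper: z₀ + z₂ = 1.753; 1 − a(z₀+z₂) = 0.9141; argument = 1.7107 → 1.71; α₂ = 0.9564; rank = 956; θ*₍956₎ = 9.630.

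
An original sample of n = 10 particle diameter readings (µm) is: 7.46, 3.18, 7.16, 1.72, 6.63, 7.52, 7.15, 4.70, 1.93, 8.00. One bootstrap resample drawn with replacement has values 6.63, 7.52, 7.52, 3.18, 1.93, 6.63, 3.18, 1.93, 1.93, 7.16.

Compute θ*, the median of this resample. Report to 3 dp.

Sorted: 1.93, 1.93, 1.93, 3.18, 3.18, 6.63, 6.63, 7.16, 7.52, 7.52
Median = average of the two middle values = 4.905

θ* = 4.905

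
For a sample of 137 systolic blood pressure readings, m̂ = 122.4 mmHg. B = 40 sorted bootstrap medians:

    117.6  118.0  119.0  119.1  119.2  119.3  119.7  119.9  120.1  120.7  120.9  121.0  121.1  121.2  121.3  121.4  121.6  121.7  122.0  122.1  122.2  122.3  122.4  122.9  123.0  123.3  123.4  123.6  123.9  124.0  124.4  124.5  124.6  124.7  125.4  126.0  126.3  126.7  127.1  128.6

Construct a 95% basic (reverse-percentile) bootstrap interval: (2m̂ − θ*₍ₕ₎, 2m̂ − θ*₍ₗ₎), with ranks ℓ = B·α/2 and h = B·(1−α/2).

Percentile endpoints at ranks 1 and 39: θ*₍1₎ = 117.6, θ*₍39₎ = 127.1.
Basic interval reflects these around m̂:
  lower = 2 × 122.4 − 127.1 = 117.7
  upper = 2 × 122.4 − 117.6 = 127.2

(117.7, 127.2)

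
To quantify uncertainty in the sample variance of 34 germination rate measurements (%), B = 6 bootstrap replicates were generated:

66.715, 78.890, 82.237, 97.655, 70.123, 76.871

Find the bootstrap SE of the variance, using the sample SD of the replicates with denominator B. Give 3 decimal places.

SE* = 9.936

Bootstrap SE is the standard deviation of the 6 replicate variances.
Mean of replicates: (66.715 + 78.890 + 82.237 + 97.655 + 70.123 + 76.871) / 6 = 472.4910 / 6 = 78.7485
Sum of squared deviations: (−12.0335)² + (+0.1415)² + (+3.4885)² + (+18.9065)² + (−8.6255)² + (−1.8775)² = 592.3748
Variance = 592.3748 / 6 = 98.7291
SE* = √98.7291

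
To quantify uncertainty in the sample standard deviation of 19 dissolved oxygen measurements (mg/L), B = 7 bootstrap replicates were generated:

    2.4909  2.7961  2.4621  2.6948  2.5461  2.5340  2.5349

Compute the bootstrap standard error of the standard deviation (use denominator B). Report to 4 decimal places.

Bootstrap SE is the standard deviation of the 7 replicate standard deviations.
Mean of replicates: (2.4909 + 2.7961 + 2.4621 + 2.6948 + 2.5461 + 2.5340 + 2.5349) / 7 = 18.05890 / 7 = 2.57984
Sum of squared deviations: (−0.08894)² + (+0.21626)² + (−0.11774)² + (+0.11496)² + (−0.03374)² + (−0.04584)² + (−0.04494)² = 0.08702
Variance = 0.08702 / 7 = 0.01243
SE* = √0.01243

SE* = 0.1115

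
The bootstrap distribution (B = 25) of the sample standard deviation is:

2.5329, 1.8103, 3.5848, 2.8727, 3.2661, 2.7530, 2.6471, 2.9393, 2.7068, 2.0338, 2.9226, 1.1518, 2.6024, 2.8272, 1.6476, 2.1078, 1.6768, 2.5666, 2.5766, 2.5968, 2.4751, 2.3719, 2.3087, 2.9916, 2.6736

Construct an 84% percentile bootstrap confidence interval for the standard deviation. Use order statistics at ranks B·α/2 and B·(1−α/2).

Sorted replicates: 1.1518, 1.6476, 1.6768, 1.8103, 2.0338, 2.1078, 2.3087, 2.3719, 2.4751, 2.5329, 2.5666, 2.5766, 2.5968, 2.6024, 2.6471, 2.6736, 2.7068, 2.7530, 2.8272, 2.8727, 2.9226, 2.9393, 2.9916, 3.2661, 3.5848
α = 0.16; lower rank = 25 × 0.080 = 2; upper rank = 25 × 0.920 = 23.
The 2nd smallest replicate is 1.6476; the 23rd is 2.9916.

(1.6476, 2.9916)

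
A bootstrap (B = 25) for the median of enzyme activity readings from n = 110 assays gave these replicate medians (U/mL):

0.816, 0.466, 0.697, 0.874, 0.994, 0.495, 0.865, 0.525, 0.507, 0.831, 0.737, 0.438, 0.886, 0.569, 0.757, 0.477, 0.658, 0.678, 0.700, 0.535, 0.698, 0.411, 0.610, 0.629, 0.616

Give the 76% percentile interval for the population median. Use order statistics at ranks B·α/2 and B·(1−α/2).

Sorted replicates: 0.411, 0.438, 0.466, 0.477, 0.495, 0.507, 0.525, 0.535, 0.569, 0.610, 0.616, 0.629, 0.658, 0.678, 0.697, 0.698, 0.700, 0.737, 0.757, 0.816, 0.831, 0.865, 0.874, 0.886, 0.994
α = 0.24; lower rank = 25 × 0.120 = 3; upper rank = 25 × 0.880 = 22.
The 3rd smallest replicate is 0.466; the 22nd is 0.865.

(0.466, 0.865)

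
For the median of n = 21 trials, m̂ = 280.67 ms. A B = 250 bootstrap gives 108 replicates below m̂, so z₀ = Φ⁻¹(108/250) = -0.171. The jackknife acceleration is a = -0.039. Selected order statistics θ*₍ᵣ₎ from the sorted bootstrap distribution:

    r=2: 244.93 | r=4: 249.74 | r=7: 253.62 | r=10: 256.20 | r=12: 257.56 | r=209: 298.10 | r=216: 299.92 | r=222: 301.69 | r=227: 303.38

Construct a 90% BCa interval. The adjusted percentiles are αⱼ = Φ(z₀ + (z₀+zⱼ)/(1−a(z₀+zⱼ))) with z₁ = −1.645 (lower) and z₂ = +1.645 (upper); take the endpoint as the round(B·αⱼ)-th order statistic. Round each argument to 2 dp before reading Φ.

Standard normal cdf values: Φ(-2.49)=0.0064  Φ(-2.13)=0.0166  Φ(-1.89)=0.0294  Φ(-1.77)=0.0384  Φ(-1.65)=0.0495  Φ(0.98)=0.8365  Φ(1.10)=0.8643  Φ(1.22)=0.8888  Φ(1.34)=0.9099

(249.74, 301.69)

Lower: z₀ + z₁ = -0.171 + (-1.645) = -1.816; 1 − a(z₀+z₁) = 1 − (-0.039)(-1.816) = 0.9292; argument = -0.171 + (-1.816)/0.9292 = -2.1254 → -2.13.
α₁ = Φ(-2.13) = 0.0166; rank = round(250 × 0.0166) = 4; θ*₍4₎ = 249.74.
Upper: z₀ + z₂ = 1.474; 1 − a(z₀+z₂) = 1.0575; argument = 1.2229 → 1.22; α₂ = 0.8888; rank = 222; θ*₍222₎ = 301.69.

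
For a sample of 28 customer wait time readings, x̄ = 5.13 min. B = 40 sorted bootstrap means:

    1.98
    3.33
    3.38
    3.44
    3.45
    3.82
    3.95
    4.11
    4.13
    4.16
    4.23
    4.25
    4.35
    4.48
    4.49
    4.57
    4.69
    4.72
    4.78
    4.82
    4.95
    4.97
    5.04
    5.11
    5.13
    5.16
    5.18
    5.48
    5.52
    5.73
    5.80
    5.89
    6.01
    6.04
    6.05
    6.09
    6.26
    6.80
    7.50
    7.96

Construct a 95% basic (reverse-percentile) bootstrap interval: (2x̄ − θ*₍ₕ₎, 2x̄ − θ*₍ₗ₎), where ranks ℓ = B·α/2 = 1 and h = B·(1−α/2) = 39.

(2.76, 8.28)

Percentile endpoints at ranks 1 and 39: θ*₍1₎ = 1.98, θ*₍39₎ = 7.50.
Basic interval reflects these around x̄:
  lower = 2 × 5.13 − 7.50 = 2.76
  upper = 2 × 5.13 − 1.98 = 8.28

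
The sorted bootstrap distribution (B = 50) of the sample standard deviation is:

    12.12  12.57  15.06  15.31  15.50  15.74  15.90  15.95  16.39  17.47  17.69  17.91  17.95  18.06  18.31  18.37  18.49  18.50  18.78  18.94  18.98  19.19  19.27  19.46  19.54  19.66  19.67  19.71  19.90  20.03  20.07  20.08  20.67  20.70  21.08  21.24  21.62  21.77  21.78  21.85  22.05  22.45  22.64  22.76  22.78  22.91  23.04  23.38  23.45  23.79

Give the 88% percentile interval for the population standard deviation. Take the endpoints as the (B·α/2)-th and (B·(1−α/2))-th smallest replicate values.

α = 0.12; lower rank = 50 × 0.060 = 3; upper rank = 50 × 0.940 = 47.
The 3rd smallest replicate is 15.06; the 47th is 23.04.

(15.06, 23.04)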